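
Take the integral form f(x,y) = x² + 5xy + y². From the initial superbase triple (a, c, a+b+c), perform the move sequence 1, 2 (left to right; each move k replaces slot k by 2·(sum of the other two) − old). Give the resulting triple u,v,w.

start (1,1,7) = (f(1,0),f(0,1),f(1,1))
replace slot 1: 2·(1+7) − 1 = 15 → (15,1,7)
replace slot 2: 2·(15+7) − 1 = 43 → (15,43,7)

15,43,7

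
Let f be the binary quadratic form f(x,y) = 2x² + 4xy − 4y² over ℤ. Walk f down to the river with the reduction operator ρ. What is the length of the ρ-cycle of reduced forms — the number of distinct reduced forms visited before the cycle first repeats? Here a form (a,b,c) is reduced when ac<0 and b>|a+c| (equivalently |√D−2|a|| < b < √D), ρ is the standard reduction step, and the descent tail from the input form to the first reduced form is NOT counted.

D = 48, ⌊√D⌋ = 6
river: ρ → (-4,4,2)
river: ρ → (2,4,-4)
ρ-cycle length = 2 (tail of 0 descent steps not counted)

2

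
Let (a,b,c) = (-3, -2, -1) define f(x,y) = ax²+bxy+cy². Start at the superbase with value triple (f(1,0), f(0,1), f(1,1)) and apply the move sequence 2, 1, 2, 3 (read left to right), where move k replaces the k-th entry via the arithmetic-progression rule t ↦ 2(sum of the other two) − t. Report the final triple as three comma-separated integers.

start (-3,-1,-6) = (f(1,0),f(0,1),f(1,1))
replace slot 2: 2·((-3)+(-6)) − (-1) = -17 → (-3,-17,-6)
replace slot 1: 2·((-17)+(-6)) − (-3) = -43 → (-43,-17,-6)
replace slot 2: 2·((-43)+(-6)) − (-17) = -81 → (-43,-81,-6)
replace slot 3: 2·((-43)+(-81)) − (-6) = -242 → (-43,-81,-242)

-43,-81,-242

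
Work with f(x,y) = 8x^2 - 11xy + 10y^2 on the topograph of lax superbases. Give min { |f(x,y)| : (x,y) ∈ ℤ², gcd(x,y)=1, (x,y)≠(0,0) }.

translate: b→5 (≡-11 mod 16), so (8,-11,10)→(8,5,7)
flip: (8,5,7)→(7,-5,8)
reduced (well bottom): (7,-5,8) with a≤c, −a<b≤a
well minimum = a = 7

7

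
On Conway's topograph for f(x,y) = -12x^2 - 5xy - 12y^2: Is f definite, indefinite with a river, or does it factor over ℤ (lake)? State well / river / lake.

D = b²−4ac = (-5)² − 4·(-12)·(-12) = -551
D < 0 ⇒ definite ⇒ every region one sign ⇒ single well

well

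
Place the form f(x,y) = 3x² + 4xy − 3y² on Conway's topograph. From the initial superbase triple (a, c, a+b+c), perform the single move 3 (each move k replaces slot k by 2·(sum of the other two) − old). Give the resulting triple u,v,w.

start (3,-3,4) = (f(1,0),f(0,1),f(1,1))
replace slot 3: 2·(3+(-3)) − 4 = -4 → (3,-3,-4)

3,-3,-4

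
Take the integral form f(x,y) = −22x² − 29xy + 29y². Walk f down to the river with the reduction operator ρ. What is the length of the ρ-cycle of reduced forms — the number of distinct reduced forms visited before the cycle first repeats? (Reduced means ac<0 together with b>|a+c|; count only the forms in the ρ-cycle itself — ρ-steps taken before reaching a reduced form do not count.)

D = 3393, ⌊√D⌋ = 58
descent: ρ → (29,29,-22)  [lands on river]
river: ρ → (-22,15,36)
river: ρ → (36,57,-1)
river: ρ → (-1,57,36)
river: ρ → (36,15,-22)
river: ρ → (-22,29,29)
ρ-cycle length = 6 (tail of 1 descent step not counted)

6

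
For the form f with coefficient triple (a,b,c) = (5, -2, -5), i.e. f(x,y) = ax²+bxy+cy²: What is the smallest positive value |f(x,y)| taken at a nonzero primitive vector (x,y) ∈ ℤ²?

descent: ρ → (-5,2,5)  [lands on river]
river: ρ → (5,8,-2)
river: ρ → (-2,8,5)
river: ρ → (5,2,-5)
river: ρ → (-5,8,2)
river: ρ → (2,8,-5)
closes: descent 1, river 6
min |a| on river = 2

2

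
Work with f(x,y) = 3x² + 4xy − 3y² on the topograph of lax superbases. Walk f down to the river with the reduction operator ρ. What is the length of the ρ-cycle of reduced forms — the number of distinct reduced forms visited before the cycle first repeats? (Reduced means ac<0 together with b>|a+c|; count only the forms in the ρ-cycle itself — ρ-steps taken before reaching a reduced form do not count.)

D = 52, ⌊√D⌋ = 7
river: ρ → (-3,2,4)
river: ρ → (4,6,-1)
river: ρ → (-1,6,4)
river: ρ → (4,2,-3)
river: ρ → (-3,4,3)
river: ρ → (3,2,-4)
river: ρ → (-4,6,1)
river: ρ → (1,6,-4)
river: ρ → (-4,2,3)
river: ρ → (3,4,-3)
ρ-cycle length = 10 (tail of 0 descent steps not counted)

10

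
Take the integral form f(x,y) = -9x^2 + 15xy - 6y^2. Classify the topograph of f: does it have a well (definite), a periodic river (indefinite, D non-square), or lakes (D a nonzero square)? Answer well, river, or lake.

D = b²−4ac = 15² − 4·(-9)·(-6) = 9
D = 3² is a perfect square ⇒ form factors over ℤ ⇒ lakes

lake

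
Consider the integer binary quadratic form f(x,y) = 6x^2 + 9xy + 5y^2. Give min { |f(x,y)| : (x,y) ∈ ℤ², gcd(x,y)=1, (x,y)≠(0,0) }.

translate: b→-3 (≡9 mod 12), so (6,9,5)→(6,-3,2)
flip: (6,-3,2)→(2,3,6)
translate: b→-1 (≡3 mod 4), so (2,3,6)→(2,-1,5)
reduced (well bottom): (2,-1,5) with a≤c, −a<b≤a
well minimum = a = 2

2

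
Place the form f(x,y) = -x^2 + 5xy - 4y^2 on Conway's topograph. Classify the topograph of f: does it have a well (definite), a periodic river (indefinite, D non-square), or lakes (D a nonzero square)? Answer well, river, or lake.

D = b²−4ac = 5² − 4·(-1)·(-4) = 9
D = 3² is a perfect square ⇒ form factors over ℤ ⇒ lakes

lake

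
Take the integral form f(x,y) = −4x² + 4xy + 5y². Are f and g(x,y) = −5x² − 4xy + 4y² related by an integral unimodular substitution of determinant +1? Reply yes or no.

D₁ = 96, D₂ = 96
river cycle of f (length 4): (5, 6, -3), (-3, 6, 5), (5, 4, -4), (-4, 4, 5)
river cycle of g (length 4): (4, 4, -5), (-5, 6, 3), (3, 6, -5), (-5, 4, 4)
cycles differ ⇒ inequivalent

no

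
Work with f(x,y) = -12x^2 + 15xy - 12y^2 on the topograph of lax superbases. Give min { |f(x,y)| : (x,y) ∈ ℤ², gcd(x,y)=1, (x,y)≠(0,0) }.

translate: b→9 (≡-15 mod 24), so (12,-15,12)→(12,9,9)
flip: (12,9,9)→(9,-9,12)
translate: b→9 (≡-9 mod 18), so (9,-9,12)→(9,9,12)
reduced (well bottom): (9,9,12) with a≤c, −a<b≤a
well minimum |f| = |-9| = 9 (negative-definite)

9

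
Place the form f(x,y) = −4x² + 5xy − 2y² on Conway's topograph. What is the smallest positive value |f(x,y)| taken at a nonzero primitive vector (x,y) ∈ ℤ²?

translate: b→3 (≡-5 mod 8), so (4,-5,2)→(4,3,1)
flip: (4,3,1)→(1,-3,4)
translate: b→1 (≡-3 mod 2), so (1,-3,4)→(1,1,2)
reduced (well bottom): (1,1,2) with a≤c, −a<b≤a
well minimum |f| = |-1| = 1 (negative-definite)

1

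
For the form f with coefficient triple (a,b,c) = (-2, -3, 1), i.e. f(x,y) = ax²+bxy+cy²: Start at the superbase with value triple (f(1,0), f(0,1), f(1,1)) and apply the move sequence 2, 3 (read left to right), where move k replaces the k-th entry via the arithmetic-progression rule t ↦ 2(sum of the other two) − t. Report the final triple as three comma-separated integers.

start (-2,1,-4) = (f(1,0),f(0,1),f(1,1))
replace slot 2: 2·((-2)+(-4)) − 1 = -13 → (-2,-13,-4)
replace slot 3: 2·((-2)+(-13)) − (-4) = -26 → (-2,-13,-26)

-2,-13,-26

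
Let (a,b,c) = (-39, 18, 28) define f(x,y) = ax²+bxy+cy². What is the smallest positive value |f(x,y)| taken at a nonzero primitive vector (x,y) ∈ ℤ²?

river: ρ → (28,38,-29)
river: ρ → (-29,20,37)
river: ρ → (37,54,-12)
river: ρ → (-12,66,7)
river: ρ → (7,60,-39)
river: ρ → (-39,18,28)
closes: descent 0, river 6
min |a| on river = 7

7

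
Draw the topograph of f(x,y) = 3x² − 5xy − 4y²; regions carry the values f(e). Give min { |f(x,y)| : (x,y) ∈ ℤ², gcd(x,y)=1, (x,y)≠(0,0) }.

descent: ρ → (-4,5,3)  [lands on river]
river: ρ → (3,7,-2)
river: ρ → (-2,5,6)
river: ρ → (6,7,-1)
river: ρ → (-1,7,6)
river: ρ → (6,5,-2)
river: ρ → (-2,7,3)
river: ρ → (3,5,-4)
river: ρ → (-4,3,4)
river: ρ → (4,5,-3)
river: ρ → (-3,7,2)
river: ρ → (2,5,-6)
river: ρ → (-6,7,1)
river: ρ → (1,7,-6)
river: ρ → (-6,5,2)
river: ρ → (2,7,-3)
river: ρ → (-3,5,4)
river: ρ → (4,3,-4)
closes: descent 1, river 18
min |a| on river = 1

1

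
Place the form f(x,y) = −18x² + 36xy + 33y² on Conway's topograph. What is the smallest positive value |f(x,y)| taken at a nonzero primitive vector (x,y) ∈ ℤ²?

river: ρ → (33,30,-21)
river: ρ → (-21,54,9)
river: ρ → (9,54,-21)
river: ρ → (-21,30,33)
river: ρ → (33,36,-18)
river: ρ → (-18,36,33)
closes: descent 0, river 6
min |a| on river = 9

9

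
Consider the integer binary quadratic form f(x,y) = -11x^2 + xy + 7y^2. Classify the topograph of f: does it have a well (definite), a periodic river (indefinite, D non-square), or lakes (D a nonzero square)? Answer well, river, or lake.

D = b²−4ac = 1² − 4·(-11)·7 = 309
D > 0 non-square ⇒ indefinite ⇒ periodic river

river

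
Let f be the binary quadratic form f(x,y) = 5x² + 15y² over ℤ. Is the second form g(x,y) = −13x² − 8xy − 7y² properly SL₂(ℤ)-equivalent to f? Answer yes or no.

D₁ = -300, D₂ = -300
f: reduced (well bottom): (5,0,15) with a≤c, −a<b≤a
g is negative-definite; reduce −g:
−g: flip: (13,8,7)→(7,-8,13)
−g: translate: b→6 (≡-8 mod 14), so (7,-8,13)→(7,6,12)
−g: reduced (well bottom): (7,6,12) with a≤c, −a<b≤a
flip sign back: reduced form of g is (-7,-6,-12)
reduced forms (5, 0, 15) vs (-7, -6, -12) ⇒ inequivalent

no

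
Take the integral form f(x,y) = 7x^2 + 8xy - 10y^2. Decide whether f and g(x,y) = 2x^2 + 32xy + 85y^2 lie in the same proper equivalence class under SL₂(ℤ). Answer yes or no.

D₁ = 344, D₂ = 344
river cycle of f (length 10): (-10, 12, 5), (5, 18, -1), (-1, 18, 5), (5, 12, -10), (-10, 8, 7), (7, 6, -11), (-11, 16, 2), (2, 16, -11), (-11, 6, 7), (7, 8, -10)
river cycle of g (length 10): (2, 16, -11), (-11, 6, 7), (7, 8, -10), (-10, 12, 5), (5, 18, -1), (-1, 18, 5), (5, 12, -10), (-10, 8, 7), (7, 6, -11), (-11, 16, 2)
cycles coincide ⇒ equivalent

yes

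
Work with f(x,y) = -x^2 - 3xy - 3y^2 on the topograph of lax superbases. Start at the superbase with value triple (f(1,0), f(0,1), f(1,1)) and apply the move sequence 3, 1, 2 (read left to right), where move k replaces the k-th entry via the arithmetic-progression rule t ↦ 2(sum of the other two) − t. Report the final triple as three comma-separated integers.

start (-1,-3,-7) = (f(1,0),f(0,1),f(1,1))
replace slot 3: 2·((-1)+(-3)) − (-7) = -1 → (-1,-3,-1)
replace slot 1: 2·((-3)+(-1)) − (-1) = -7 → (-7,-3,-1)
replace slot 2: 2·((-7)+(-1)) − (-3) = -13 → (-7,-13,-1)

-7,-13,-1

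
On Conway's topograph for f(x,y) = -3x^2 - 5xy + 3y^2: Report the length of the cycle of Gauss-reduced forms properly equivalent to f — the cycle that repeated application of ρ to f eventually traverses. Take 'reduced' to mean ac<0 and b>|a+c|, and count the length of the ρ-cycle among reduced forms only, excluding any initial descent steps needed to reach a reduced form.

D = 61, ⌊√D⌋ = 7
descent: ρ → (3,5,-3)  [lands on river]
river: ρ → (-3,7,1)
river: ρ → (1,7,-3)
river: ρ → (-3,5,3)
river: ρ → (3,7,-1)
river: ρ → (-1,7,3)
ρ-cycle length = 6 (tail of 1 descent step not counted)

6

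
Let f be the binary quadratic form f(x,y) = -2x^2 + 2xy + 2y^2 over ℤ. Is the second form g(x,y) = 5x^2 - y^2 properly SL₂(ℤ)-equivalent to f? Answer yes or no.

D₁ = 20, D₂ = 20
river cycle of f (length 2): (2, 2, -2), (-2, 2, 2)
river cycle of g (length 2): (-1, 4, 1), (1, 4, -1)
cycles differ ⇒ inequivalent

no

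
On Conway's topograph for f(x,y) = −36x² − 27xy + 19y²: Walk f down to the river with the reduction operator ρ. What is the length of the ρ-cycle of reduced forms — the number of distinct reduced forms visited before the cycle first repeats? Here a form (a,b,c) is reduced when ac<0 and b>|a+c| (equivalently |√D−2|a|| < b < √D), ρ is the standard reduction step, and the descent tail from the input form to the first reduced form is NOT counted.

D = 3465, ⌊√D⌋ = 58
descent: ρ → (19,27,-36)  [lands on river]
river: ρ → (-36,45,10)
river: ρ → (10,55,-11)
river: ρ → (-11,55,10)
river: ρ → (10,45,-36)
river: ρ → (-36,27,19)
river: ρ → (19,49,-14)
river: ρ → (-14,35,40)
river: ρ → (40,45,-9)
river: ρ → (-9,45,40)
river: ρ → (40,35,-14)
river: ρ → (-14,49,19)
ρ-cycle length = 12 (tail of 1 descent step not counted)

12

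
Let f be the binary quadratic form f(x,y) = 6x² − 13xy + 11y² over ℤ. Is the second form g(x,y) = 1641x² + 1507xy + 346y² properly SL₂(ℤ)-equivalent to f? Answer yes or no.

D₁ = -95, D₂ = -95
f: translate: b→-1 (≡-13 mod 12), so (6,-13,11)→(6,-1,4)
f: flip: (6,-1,4)→(4,1,6)
f: reduced (well bottom): (4,1,6) with a≤c, −a<b≤a
g: flip: (1641,1507,346)→(346,-1507,1641)
g: translate: b→-123 (≡-1507 mod 692), so (346,-1507,1641)→(346,-123,11)
g: flip: (346,-123,11)→(11,123,346)
g: translate: b→-9 (≡123 mod 22), so (11,123,346)→(11,-9,4)
g: flip: (11,-9,4)→(4,9,11)
g: translate: b→1 (≡9 mod 8), so (4,9,11)→(4,1,6)
g: reduced (well bottom): (4,1,6) with a≤c, −a<b≤a
reduced forms (4, 1, 6) vs (4, 1, 6) ⇒ equivalent

yes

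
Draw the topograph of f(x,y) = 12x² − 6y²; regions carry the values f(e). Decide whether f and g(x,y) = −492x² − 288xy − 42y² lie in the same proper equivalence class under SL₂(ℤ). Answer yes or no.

D₁ = 288, D₂ = 288
river cycle of f (length 2): (-6, 12, 6), (6, 12, -6)
river cycle of g (length 2): (-6, 12, 6), (6, 12, -6)
cycles coincide ⇒ equivalent

yes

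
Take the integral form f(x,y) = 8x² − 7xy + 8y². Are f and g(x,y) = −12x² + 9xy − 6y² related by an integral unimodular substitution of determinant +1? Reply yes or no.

D₁ = -207, D₂ = -207
f: flip: (8,-7,8)→(8,7,8)
f: reduced (well bottom): (8,7,8) with a≤c, −a<b≤a
g is negative-definite; reduce −g:
−g: flip: (12,-9,6)→(6,9,12)
−g: translate: b→-3 (≡9 mod 12), so (6,9,12)→(6,-3,9)
−g: reduced (well bottom): (6,-3,9) with a≤c, −a<b≤a
flip sign back: reduced form of g is (-6,3,-9)
reduced forms (8, 7, 8) vs (-6, 3, -9) ⇒ inequivalent

no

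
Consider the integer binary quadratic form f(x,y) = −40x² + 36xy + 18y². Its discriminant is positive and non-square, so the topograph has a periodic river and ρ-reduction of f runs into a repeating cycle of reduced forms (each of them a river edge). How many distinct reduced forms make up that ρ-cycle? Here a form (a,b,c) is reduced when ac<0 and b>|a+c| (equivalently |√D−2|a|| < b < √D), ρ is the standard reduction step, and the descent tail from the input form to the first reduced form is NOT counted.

D = 4176, ⌊√D⌋ = 64
river: ρ → (18,36,-40)
river: ρ → (-40,44,14)
river: ρ → (14,40,-46)
river: ρ → (-46,52,8)
river: ρ → (8,60,-18)
river: ρ → (-18,48,26)
river: ρ → (26,56,-10)
river: ρ → (-10,64,2)
river: ρ → (2,64,-10)
river: ρ → (-10,56,26)
river: ρ → (26,48,-18)
river: ρ → (-18,60,8)
river: ρ → (8,52,-46)
river: ρ → (-46,40,14)
river: ρ → (14,44,-40)
river: ρ → (-40,36,18)
ρ-cycle length = 16 (tail of 0 descent steps not counted)

16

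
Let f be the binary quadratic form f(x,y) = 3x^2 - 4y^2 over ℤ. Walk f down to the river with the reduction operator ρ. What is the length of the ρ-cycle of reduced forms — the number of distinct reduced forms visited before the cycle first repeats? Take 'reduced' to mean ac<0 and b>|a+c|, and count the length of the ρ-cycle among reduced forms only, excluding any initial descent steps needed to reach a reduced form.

D = 48, ⌊√D⌋ = 6
descent: ρ → (-4,0,3)
descent: ρ → (3,6,-1)  [lands on river]
river: ρ → (-1,6,3)
ρ-cycle length = 2 (tail of 2 descent steps not counted)

2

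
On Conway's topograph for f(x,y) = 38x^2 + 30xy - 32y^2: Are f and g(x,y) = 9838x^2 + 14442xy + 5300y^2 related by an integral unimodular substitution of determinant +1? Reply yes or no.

D₁ = 5764, D₂ = 5764
river cycle of f (length 52): (-32, 34, 36), (36, 38, -30), (-30, 22, 44), (44, 66, -8), (-8, 62, 60), (60, 58, -10), (-10, 62, 48), (48, 34, -24), (-24, 62, 20), (20, 58, -30), … (42 more)
river cycle of g (length 52): (38, 30, -32), (-32, 34, 36), (36, 38, -30), (-30, 22, 44), (44, 66, -8), (-8, 62, 60), (60, 58, -10), (-10, 62, 48), (48, 34, -24), (-24, 62, 20), … (42 more)
cycles coincide ⇒ equivalent

yes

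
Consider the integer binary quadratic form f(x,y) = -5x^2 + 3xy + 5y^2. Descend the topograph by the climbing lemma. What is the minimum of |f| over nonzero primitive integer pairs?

river: ρ → (5,7,-3)
river: ρ → (-3,5,7)
river: ρ → (7,9,-1)
river: ρ → (-1,9,7)
river: ρ → (7,5,-3)
river: ρ → (-3,7,5)
river: ρ → (5,3,-5)
river: ρ → (-5,7,3)
river: ρ → (3,5,-7)
river: ρ → (-7,9,1)
river: ρ → (1,9,-7)
river: ρ → (-7,5,3)
river: ρ → (3,7,-5)
river: ρ → (-5,3,5)
closes: descent 0, river 14
min |a| on river = 1

1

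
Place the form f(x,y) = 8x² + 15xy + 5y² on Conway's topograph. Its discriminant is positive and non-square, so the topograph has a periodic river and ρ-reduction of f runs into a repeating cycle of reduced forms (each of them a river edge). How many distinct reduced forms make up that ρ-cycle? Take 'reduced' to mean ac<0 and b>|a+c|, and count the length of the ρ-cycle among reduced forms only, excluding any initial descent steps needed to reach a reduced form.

D = 65, ⌊√D⌋ = 8
descent: ρ → (5,5,-2)  [lands on river]
river: ρ → (-2,7,2)
river: ρ → (2,5,-5)
river: ρ → (-5,5,2)
river: ρ → (2,7,-2)
river: ρ → (-2,5,5)
ρ-cycle length = 6 (tail of 1 descent step not counted)

6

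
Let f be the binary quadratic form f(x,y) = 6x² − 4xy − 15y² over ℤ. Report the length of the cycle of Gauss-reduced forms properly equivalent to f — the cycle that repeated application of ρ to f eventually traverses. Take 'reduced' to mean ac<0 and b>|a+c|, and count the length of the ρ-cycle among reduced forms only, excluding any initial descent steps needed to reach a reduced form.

D = 376, ⌊√D⌋ = 19
descent: ρ → (-15,4,6)
descent: ρ → (6,8,-13)  [lands on river]
river: ρ → (-13,18,1)
river: ρ → (1,18,-13)
river: ρ → (-13,8,6)
river: ρ → (6,16,-5)
river: ρ → (-5,14,9)
river: ρ → (9,4,-10)
river: ρ → (-10,16,3)
river: ρ → (3,14,-15)
river: ρ → (-15,16,2)
river: ρ → (2,16,-15)
river: ρ → (-15,14,3)
river: ρ → (3,16,-10)
river: ρ → (-10,4,9)
river: ρ → (9,14,-5)
river: ρ → (-5,16,6)
ρ-cycle length = 16 (tail of 2 descent steps not counted)

16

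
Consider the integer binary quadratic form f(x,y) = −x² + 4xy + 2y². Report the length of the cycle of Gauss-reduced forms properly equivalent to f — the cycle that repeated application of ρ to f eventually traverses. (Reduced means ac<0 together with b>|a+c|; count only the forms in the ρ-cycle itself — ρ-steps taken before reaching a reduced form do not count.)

D = 24, ⌊√D⌋ = 4
river: ρ → (2,4,-1)
river: ρ → (-1,4,2)
ρ-cycle length = 2 (tail of 0 descent steps not counted)

2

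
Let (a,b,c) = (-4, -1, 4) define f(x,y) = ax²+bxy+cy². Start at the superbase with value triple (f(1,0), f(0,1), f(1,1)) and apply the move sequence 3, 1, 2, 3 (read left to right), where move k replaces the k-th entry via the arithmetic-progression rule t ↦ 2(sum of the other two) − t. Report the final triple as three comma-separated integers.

start (-4,4,-1) = (f(1,0),f(0,1),f(1,1))
replace slot 3: 2·((-4)+4) − (-1) = 1 → (-4,4,1)
replace slot 1: 2·(4+1) − (-4) = 14 → (14,4,1)
replace slot 2: 2·(14+1) − 4 = 26 → (14,26,1)
replace slot 3: 2·(14+26) − 1 = 79 → (14,26,79)

14,26,79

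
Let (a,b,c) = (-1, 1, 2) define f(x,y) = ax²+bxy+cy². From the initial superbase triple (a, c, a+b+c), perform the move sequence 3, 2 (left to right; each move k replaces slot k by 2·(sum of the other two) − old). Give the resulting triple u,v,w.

start (-1,2,2) = (f(1,0),f(0,1),f(1,1))
replace slot 3: 2·((-1)+2) − 2 = 0 → (-1,2,0)
replace slot 2: 2·((-1)+0) − 2 = -4 → (-1,-4,0)

-1,-4,0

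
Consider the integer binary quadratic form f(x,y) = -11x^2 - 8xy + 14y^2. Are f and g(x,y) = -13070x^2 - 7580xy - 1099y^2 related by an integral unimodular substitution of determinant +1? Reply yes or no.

D₁ = 680, D₂ = 680
river cycle of f (length 10): (14, 8, -11), (-11, 14, 11), (11, 8, -14), (-14, 20, 5), (5, 20, -14), (-14, 8, 11), (11, 14, -11), (-11, 8, 14), (14, 20, -5), (-5, 20, 14)
river cycle of g (length 10): (-11, 14, 11), (11, 8, -14), (-14, 20, 5), (5, 20, -14), (-14, 8, 11), (11, 14, -11), (-11, 8, 14), (14, 20, -5), (-5, 20, 14), (14, 8, -11)
cycles coincide ⇒ equivalent

yes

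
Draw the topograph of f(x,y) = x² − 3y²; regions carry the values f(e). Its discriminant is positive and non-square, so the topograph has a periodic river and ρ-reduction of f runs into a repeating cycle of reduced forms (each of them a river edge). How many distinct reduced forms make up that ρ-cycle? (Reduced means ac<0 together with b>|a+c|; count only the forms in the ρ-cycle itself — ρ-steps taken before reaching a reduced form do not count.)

D = 12, ⌊√D⌋ = 3
descent: ρ → (-3,0,1)
descent: ρ → (1,2,-2)  [lands on river]
river: ρ → (-2,2,1)
ρ-cycle length = 2 (tail of 2 descent steps not counted)

2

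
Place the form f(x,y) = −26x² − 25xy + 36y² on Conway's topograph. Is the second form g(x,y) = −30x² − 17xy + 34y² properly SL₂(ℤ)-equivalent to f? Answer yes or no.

D₁ = 4369, D₂ = 4369
river cycle of f (length 58): (36, 25, -26), (-26, 27, 35), (35, 43, -18), (-18, 65, 2), (2, 63, -50), (-50, 37, 15), (15, 53, -26), (-26, 51, 17), (17, 51, -26), (-26, 53, 15), … (48 more)
river cycle of g (length 58): (34, 17, -30), (-30, 43, 21), (21, 41, -32), (-32, 23, 30), (30, 37, -25), (-25, 63, 4), (4, 65, -9), (-9, 61, 18), (18, 47, -30), (-30, 13, 35), … (48 more)
cycles differ ⇒ inequivalent

no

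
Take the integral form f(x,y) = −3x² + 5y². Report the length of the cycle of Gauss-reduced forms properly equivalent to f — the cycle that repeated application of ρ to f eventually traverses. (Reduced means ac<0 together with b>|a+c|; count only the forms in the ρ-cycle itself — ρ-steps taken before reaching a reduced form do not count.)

D = 60, ⌊√D⌋ = 7
descent: ρ → (5,0,-3)
descent: ρ → (-3,6,2)  [lands on river]
river: ρ → (2,6,-3)
ρ-cycle length = 2 (tail of 2 descent steps not counted)

2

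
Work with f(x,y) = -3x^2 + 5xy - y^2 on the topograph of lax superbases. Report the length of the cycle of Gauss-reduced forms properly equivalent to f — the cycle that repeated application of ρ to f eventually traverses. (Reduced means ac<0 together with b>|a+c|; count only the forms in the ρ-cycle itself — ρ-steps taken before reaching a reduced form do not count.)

D = 13, ⌊√D⌋ = 3
descent: ρ → (-1,3,1)  [lands on river]
river: ρ → (1,3,-1)
ρ-cycle length = 2 (tail of 1 descent step not counted)

2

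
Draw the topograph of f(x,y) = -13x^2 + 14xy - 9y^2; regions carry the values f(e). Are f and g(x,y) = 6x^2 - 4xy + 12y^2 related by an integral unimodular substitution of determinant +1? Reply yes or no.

D₁ = -272, D₂ = -272
f is negative-definite; reduce −f:
−f: translate: b→12 (≡-14 mod 26), so (13,-14,9)→(13,12,8)
−f: flip: (13,12,8)→(8,-12,13)
−f: translate: b→4 (≡-12 mod 16), so (8,-12,13)→(8,4,9)
−f: reduced (well bottom): (8,4,9) with a≤c, −a<b≤a
flip sign back: reduced form of f is (-8,-4,-9)
g: reduced (well bottom): (6,-4,12) with a≤c, −a<b≤a
reduced forms (-8, -4, -9) vs (6, -4, 12) ⇒ inequivalent

no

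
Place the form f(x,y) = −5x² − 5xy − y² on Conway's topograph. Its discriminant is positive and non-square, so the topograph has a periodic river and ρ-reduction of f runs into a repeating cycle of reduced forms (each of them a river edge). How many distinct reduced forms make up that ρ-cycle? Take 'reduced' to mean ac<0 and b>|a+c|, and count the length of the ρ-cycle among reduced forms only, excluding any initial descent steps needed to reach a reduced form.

D = 5, ⌊√D⌋ = 2
descent: ρ → (-1,1,1)  [lands on river]
river: ρ → (1,1,-1)
ρ-cycle length = 2 (tail of 1 descent step not counted)

2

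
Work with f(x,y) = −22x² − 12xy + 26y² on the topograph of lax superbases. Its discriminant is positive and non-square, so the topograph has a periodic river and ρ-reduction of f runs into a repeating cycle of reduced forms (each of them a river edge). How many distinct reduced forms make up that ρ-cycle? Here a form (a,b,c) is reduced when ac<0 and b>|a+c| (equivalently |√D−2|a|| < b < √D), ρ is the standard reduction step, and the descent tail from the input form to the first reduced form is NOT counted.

D = 2432, ⌊√D⌋ = 49
descent: ρ → (26,12,-22)  [lands on river]
river: ρ → (-22,32,16)
river: ρ → (16,32,-22)
river: ρ → (-22,12,26)
river: ρ → (26,40,-8)
river: ρ → (-8,40,26)
ρ-cycle length = 6 (tail of 1 descent step not counted)

6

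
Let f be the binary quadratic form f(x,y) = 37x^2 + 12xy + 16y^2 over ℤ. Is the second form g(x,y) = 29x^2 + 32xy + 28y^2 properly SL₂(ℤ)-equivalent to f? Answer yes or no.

D₁ = -2224, D₂ = -2224
f: flip: (37,12,16)→(16,-12,37)
f: reduced (well bottom): (16,-12,37) with a≤c, −a<b≤a
g: translate: b→-26 (≡32 mod 58), so (29,32,28)→(29,-26,25)
g: flip: (29,-26,25)→(25,26,29)
g: translate: b→-24 (≡26 mod 50), so (25,26,29)→(25,-24,28)
g: reduced (well bottom): (25,-24,28) with a≤c, −a<b≤a
reduced forms (16, -12, 37) vs (25, -24, 28) ⇒ inequivalent

no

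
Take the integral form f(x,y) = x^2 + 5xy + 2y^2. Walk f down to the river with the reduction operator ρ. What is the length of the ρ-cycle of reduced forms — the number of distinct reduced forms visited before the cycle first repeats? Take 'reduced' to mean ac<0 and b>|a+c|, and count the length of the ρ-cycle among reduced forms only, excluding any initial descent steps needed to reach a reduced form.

D = 17, ⌊√D⌋ = 4
descent: ρ → (2,3,-1)  [lands on river]
river: ρ → (-1,3,2)
river: ρ → (2,1,-2)
river: ρ → (-2,3,1)
river: ρ → (1,3,-2)
river: ρ → (-2,1,2)
ρ-cycle length = 6 (tail of 1 descent step not counted)

6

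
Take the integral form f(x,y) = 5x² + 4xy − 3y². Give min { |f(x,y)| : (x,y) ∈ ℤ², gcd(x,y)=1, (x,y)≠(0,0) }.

river: ρ → (-3,8,1)
river: ρ → (1,8,-3)
river: ρ → (-3,4,5)
river: ρ → (5,6,-2)
river: ρ → (-2,6,5)
river: ρ → (5,4,-3)
closes: descent 0, river 6
min |a| on river = 1

1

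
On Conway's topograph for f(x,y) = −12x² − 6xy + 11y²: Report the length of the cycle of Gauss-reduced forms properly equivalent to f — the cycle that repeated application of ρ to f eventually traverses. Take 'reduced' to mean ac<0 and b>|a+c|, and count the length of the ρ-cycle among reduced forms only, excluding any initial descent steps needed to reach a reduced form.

D = 564, ⌊√D⌋ = 23
descent: ρ → (11,6,-12)  [lands on river]
river: ρ → (-12,18,5)
river: ρ → (5,22,-4)
river: ρ → (-4,18,15)
river: ρ → (15,12,-7)
river: ρ → (-7,16,11)
ρ-cycle length = 6 (tail of 1 descent step not counted)

6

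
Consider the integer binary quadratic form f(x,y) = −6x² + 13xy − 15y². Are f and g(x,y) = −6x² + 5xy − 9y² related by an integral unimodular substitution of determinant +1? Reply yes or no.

D₁ = -191, D₂ = -191
f is negative-definite; reduce −f:
−f: translate: b→-1 (≡-13 mod 12), so (6,-13,15)→(6,-1,8)
−f: reduced (well bottom): (6,-1,8) with a≤c, −a<b≤a
flip sign back: reduced form of f is (-6,1,-8)
g is negative-definite; reduce −g:
−g: reduced (well bottom): (6,-5,9) with a≤c, −a<b≤a
flip sign back: reduced form of g is (-6,5,-9)
reduced forms (-6, 1, -8) vs (-6, 5, -9) ⇒ inequivalent

no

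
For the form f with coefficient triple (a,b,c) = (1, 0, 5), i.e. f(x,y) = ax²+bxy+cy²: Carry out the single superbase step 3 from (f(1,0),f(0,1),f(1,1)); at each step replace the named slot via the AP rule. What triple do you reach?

start (1,5,6) = (f(1,0),f(0,1),f(1,1))
replace slot 3: 2·(1+5) − 6 = 6 → (1,5,6)

1,5,6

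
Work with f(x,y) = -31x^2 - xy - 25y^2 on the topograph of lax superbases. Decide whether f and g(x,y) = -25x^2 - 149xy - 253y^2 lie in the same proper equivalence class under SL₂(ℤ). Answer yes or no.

D₁ = -3099, D₂ = -3099
f is negative-definite; reduce −f:
−f: flip: (31,1,25)→(25,-1,31)
−f: reduced (well bottom): (25,-1,31) with a≤c, −a<b≤a
flip sign back: reduced form of f is (-25,1,-31)
g is negative-definite; reduce −g:
−g: translate: b→-1 (≡149 mod 50), so (25,149,253)→(25,-1,31)
−g: reduced (well bottom): (25,-1,31) with a≤c, −a<b≤a
flip sign back: reduced form of g is (-25,1,-31)
reduced forms (-25, 1, -31) vs (-25, 1, -31) ⇒ equivalent

yes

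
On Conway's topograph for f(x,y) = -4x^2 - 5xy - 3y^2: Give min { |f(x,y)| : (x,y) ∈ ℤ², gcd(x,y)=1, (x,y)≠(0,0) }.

translate: b→-3 (≡5 mod 8), so (4,5,3)→(4,-3,2)
flip: (4,-3,2)→(2,3,4)
translate: b→-1 (≡3 mod 4), so (2,3,4)→(2,-1,3)
reduced (well bottom): (2,-1,3) with a≤c, −a<b≤a
well minimum |f| = |-2| = 2 (negative-definite)

2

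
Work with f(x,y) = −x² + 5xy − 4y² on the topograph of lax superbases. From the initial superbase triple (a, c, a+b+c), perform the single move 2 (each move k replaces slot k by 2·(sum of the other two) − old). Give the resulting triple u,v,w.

start (-1,-4,0) = (f(1,0),f(0,1),f(1,1))
replace slot 2: 2·((-1)+0) − (-4) = 2 → (-1,2,0)

-1,2,0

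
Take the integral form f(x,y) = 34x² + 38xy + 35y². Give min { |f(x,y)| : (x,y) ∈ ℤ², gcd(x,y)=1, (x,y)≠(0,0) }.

translate: b→-30 (≡38 mod 68), so (34,38,35)→(34,-30,31)
flip: (34,-30,31)→(31,30,34)
reduced (well bottom): (31,30,34) with a≤c, −a<b≤a
well minimum = a = 31

31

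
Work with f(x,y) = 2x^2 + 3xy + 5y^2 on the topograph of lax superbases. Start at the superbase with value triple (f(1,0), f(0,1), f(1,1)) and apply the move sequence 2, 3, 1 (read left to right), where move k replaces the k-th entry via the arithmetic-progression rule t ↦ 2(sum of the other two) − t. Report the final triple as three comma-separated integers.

start (2,5,10) = (f(1,0),f(0,1),f(1,1))
replace slot 2: 2·(2+10) − 5 = 19 → (2,19,10)
replace slot 3: 2·(2+19) − 10 = 32 → (2,19,32)
replace slot 1: 2·(19+32) − 2 = 100 → (100,19,32)

100,19,32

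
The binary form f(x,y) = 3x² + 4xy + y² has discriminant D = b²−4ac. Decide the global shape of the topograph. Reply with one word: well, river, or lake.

D = b²−4ac = 4² − 4·3·1 = 4
D = 2² is a perfect square ⇒ form factors over ℤ ⇒ lakes

lake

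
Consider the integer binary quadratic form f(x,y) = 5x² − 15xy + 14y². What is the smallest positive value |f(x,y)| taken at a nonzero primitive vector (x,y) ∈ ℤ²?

translate: b→5 (≡-15 mod 10), so (5,-15,14)→(5,5,4)
flip: (5,5,4)→(4,-5,5)
translate: b→3 (≡-5 mod 8), so (4,-5,5)→(4,3,4)
reduced (well bottom): (4,3,4) with a≤c, −a<b≤a
well minimum = a = 4

4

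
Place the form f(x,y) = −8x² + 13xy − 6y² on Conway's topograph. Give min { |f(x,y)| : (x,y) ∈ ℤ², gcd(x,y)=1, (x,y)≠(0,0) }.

translate: b→3 (≡-13 mod 16), so (8,-13,6)→(8,3,1)
flip: (8,3,1)→(1,-3,8)
translate: b→1 (≡-3 mod 2), so (1,-3,8)→(1,1,6)
reduced (well bottom): (1,1,6) with a≤c, −a<b≤a
well minimum |f| = |-1| = 1 (negative-definite)

1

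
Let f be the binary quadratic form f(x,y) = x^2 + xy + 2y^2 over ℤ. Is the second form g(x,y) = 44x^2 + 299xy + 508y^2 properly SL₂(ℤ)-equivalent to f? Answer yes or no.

D₁ = -7, D₂ = -7
f: reduced (well bottom): (1,1,2) with a≤c, −a<b≤a
g: translate: b→35 (≡299 mod 88), so (44,299,508)→(44,35,7)
g: flip: (44,35,7)→(7,-35,44)
g: translate: b→7 (≡-35 mod 14), so (7,-35,44)→(7,7,2)
g: flip: (7,7,2)→(2,-7,7)
g: translate: b→1 (≡-7 mod 4), so (2,-7,7)→(2,1,1)
g: flip: (2,1,1)→(1,-1,2)
g: translate: b→1 (≡-1 mod 2), so (1,-1,2)→(1,1,2)
g: reduced (well bottom): (1,1,2) with a≤c, −a<b≤a
reduced forms (1, 1, 2) vs (1, 1, 2) ⇒ equivalent

yes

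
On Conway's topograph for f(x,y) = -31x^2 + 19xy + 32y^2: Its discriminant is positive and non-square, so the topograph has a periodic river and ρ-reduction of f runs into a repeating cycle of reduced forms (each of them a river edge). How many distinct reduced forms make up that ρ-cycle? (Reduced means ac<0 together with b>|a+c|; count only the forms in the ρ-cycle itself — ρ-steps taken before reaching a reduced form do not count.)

D = 4329, ⌊√D⌋ = 65
river: ρ → (32,45,-18)
river: ρ → (-18,63,5)
river: ρ → (5,57,-54)
river: ρ → (-54,51,8)
river: ρ → (8,61,-19)
river: ρ → (-19,53,20)
river: ρ → (20,27,-45)
river: ρ → (-45,63,2)
river: ρ → (2,65,-13)
river: ρ → (-13,65,2)
river: ρ → (2,63,-45)
river: ρ → (-45,27,20)
river: ρ → (20,53,-19)
river: ρ → (-19,61,8)
river: ρ → (8,51,-54)
river: ρ → (-54,57,5)
river: ρ → (5,63,-18)
river: ρ → (-18,45,32)
river: ρ → (32,19,-31)
river: ρ → (-31,43,20)
river: ρ → (20,37,-37)
river: ρ → (-37,37,20)
river: ρ → (20,43,-31)
river: ρ → (-31,19,32)
ρ-cycle length = 24 (tail of 0 descent steps not counted)

24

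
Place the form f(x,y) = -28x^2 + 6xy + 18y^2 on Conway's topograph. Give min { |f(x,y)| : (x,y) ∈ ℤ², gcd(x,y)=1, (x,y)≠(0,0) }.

descent: ρ → (18,30,-16)  [lands on river]
river: ρ → (-16,34,14)
river: ρ → (14,22,-28)
river: ρ → (-28,34,8)
river: ρ → (8,30,-36)
river: ρ → (-36,42,2)
river: ρ → (2,42,-36)
river: ρ → (-36,30,8)
river: ρ → (8,34,-28)
river: ρ → (-28,22,14)
river: ρ → (14,34,-16)
river: ρ → (-16,30,18)
river: ρ → (18,42,-4)
river: ρ → (-4,38,38)
river: ρ → (38,38,-4)
river: ρ → (-4,42,18)
closes: descent 1, river 16
min |a| on river = 2

2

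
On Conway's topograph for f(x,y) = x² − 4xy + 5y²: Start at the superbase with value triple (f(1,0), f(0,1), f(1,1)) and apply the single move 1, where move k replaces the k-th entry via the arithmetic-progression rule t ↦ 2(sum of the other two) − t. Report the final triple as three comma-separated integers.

start (1,5,2) = (f(1,0),f(0,1),f(1,1))
replace slot 1: 2·(5+2) − 1 = 13 → (13,5,2)

13,5,2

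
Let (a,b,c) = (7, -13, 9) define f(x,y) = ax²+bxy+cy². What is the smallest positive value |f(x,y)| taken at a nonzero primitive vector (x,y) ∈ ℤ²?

translate: b→1 (≡-13 mod 14), so (7,-13,9)→(7,1,3)
flip: (7,1,3)→(3,-1,7)
reduced (well bottom): (3,-1,7) with a≤c, −a<b≤a
well minimum = a = 3

3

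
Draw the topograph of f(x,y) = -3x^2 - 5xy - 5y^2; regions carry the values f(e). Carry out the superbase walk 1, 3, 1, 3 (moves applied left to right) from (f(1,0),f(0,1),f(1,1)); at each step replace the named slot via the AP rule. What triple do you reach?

start (-3,-5,-13) = (f(1,0),f(0,1),f(1,1))
replace slot 1: 2·((-5)+(-13)) − (-3) = -33 → (-33,-5,-13)
replace slot 3: 2·((-33)+(-5)) − (-13) = -63 → (-33,-5,-63)
replace slot 1: 2·((-5)+(-63)) − (-33) = -103 → (-103,-5,-63)
replace slot 3: 2·((-103)+(-5)) − (-63) = -153 → (-103,-5,-153)

-103,-5,-153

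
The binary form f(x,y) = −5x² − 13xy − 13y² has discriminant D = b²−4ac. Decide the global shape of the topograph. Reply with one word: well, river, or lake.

D = b²−4ac = (-13)² − 4·(-5)·(-13) = -91
D < 0 ⇒ definite ⇒ every region one sign ⇒ single well

well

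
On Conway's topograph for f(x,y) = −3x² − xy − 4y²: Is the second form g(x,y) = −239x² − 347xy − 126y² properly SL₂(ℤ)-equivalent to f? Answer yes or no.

D₁ = -47, D₂ = -47
f is negative-definite; reduce −f:
−f: reduced (well bottom): (3,1,4) with a≤c, −a<b≤a
flip sign back: reduced form of f is (-3,-1,-4)
g is negative-definite; reduce −g:
−g: translate: b→-131 (≡347 mod 478), so (239,347,126)→(239,-131,18)
−g: flip: (239,-131,18)→(18,131,239)
−g: translate: b→-13 (≡131 mod 36), so (18,131,239)→(18,-13,3)
−g: flip: (18,-13,3)→(3,13,18)
−g: translate: b→1 (≡13 mod 6), so (3,13,18)→(3,1,4)
−g: reduced (well bottom): (3,1,4) with a≤c, −a<b≤a
flip sign back: reduced form of g is (-3,-1,-4)
reduced forms (-3, -1, -4) vs (-3, -1, -4) ⇒ equivalent

yes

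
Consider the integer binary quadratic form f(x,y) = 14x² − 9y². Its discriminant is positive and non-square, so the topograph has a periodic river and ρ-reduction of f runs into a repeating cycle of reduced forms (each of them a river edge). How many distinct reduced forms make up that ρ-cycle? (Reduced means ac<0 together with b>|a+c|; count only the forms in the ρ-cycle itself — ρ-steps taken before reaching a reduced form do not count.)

D = 504, ⌊√D⌋ = 22
descent: ρ → (-9,18,5)  [lands on river]
river: ρ → (5,22,-1)
river: ρ → (-1,22,5)
river: ρ → (5,18,-9)
ρ-cycle length = 4 (tail of 1 descent step not counted)

4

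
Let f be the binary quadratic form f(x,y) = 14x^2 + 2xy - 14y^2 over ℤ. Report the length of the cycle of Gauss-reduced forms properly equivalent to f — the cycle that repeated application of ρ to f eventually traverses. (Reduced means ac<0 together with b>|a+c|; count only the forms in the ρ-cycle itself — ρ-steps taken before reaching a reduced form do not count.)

D = 788, ⌊√D⌋ = 28
river: ρ → (-14,26,2)
river: ρ → (2,26,-14)
river: ρ → (-14,2,14)
river: ρ → (14,26,-2)
river: ρ → (-2,26,14)
river: ρ → (14,2,-14)
ρ-cycle length = 6 (tail of 0 descent steps not counted)

6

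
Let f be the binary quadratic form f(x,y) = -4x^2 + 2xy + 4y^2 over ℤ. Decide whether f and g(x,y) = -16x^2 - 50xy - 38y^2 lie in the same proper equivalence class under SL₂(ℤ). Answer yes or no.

D₁ = 68, D₂ = 68
river cycle of f (length 6): (4, 6, -2), (-2, 6, 4), (4, 2, -4), (-4, 6, 2), (2, 6, -4), (-4, 2, 4)
river cycle of g (length 6): (-4, 2, 4), (4, 6, -2), (-2, 6, 4), (4, 2, -4), (-4, 6, 2), (2, 6, -4)
cycles coincide ⇒ equivalent

yes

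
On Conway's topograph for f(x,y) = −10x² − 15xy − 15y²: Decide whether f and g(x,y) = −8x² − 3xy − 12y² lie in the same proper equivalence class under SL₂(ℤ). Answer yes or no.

D₁ = -375, D₂ = -375
f is negative-definite; reduce −f:
−f: translate: b→-5 (≡15 mod 20), so (10,15,15)→(10,-5,10)
−f: flip: (10,-5,10)→(10,5,10)
−f: reduced (well bottom): (10,5,10) with a≤c, −a<b≤a
flip sign back: reduced form of f is (-10,-5,-10)
g is negative-definite; reduce −g:
−g: reduced (well bottom): (8,3,12) with a≤c, −a<b≤a
flip sign back: reduced form of g is (-8,-3,-12)
reduced forms (-10, -5, -10) vs (-8, -3, -12) ⇒ inequivalent

no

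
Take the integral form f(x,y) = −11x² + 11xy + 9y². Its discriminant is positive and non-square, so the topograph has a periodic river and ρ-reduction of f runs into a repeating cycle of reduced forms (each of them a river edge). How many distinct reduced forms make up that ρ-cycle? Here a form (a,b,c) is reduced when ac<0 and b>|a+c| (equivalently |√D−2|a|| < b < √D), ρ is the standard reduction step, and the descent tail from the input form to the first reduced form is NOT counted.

D = 517, ⌊√D⌋ = 22
river: ρ → (9,7,-13)
river: ρ → (-13,19,3)
river: ρ → (3,17,-19)
river: ρ → (-19,21,1)
river: ρ → (1,21,-19)
river: ρ → (-19,17,3)
river: ρ → (3,19,-13)
river: ρ → (-13,7,9)
river: ρ → (9,11,-11)
river: ρ → (-11,11,9)
ρ-cycle length = 10 (tail of 0 descent steps not counted)

10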